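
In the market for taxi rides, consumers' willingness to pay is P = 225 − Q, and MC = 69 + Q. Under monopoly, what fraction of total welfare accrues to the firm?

A monopolist chooses Q where MR = MC. MR = 225 − 2Q; setting this equal to 69 + Q gives Q = 52 and P = 173.
CS = ½·(225 − 173)·52 = 1352.
PS = P·Q − VC(Q) = 173·52 − (69·52 + ½·1·52²) = 4056.
Share captured = PS/TS = 4056/5408 = 0.75.

PS/TS = 0.75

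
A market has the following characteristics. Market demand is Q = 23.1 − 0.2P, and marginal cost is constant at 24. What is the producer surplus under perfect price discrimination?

PS = 837.225

Inverting demand: P = 115.5 − 5Q.
Under first-degree price discrimination the firm charges each unit its demand price and produces up to where P = MC, i.e. Q = 18.3. Consumer surplus is zero; producer surplus equals total surplus.
PS = ½·(115.5 − 24)·18.3 = 837.225.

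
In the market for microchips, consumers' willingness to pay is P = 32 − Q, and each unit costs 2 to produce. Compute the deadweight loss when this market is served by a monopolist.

DWL = 112.5

Under competition P = MC = 2, so Q = (32 − 2)/1 = 30.
The monopolist equates marginal revenue to marginal cost: 32 − 2Q = 2, so Q = 15. From demand, P = 17.
DWL is the triangle between Q = 15 and Q = 30: ½·(30 − 15)·(17 − 2) = 112.5.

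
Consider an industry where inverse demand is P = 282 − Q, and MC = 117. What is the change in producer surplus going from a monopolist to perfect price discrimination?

Producer surplus rises by 6806.25

A monopolist chooses Q where MR = MC. MR = 282 − 2Q; setting this equal to 117 gives Q = 82.5 and P = 199.5.
PS = (199.5 − 117)·82.5 = 6806.25.
With perfect price discrimination, output is the efficient level Q = 165 (where demand meets MC), but every buyer pays their willingness to pay: CS = 0 and PS = total surplus.
PS = ½·(282 − 117)·165 = 13612.5.
Change in producer surplus: 13612.5 − 6806.25 = 6806.25.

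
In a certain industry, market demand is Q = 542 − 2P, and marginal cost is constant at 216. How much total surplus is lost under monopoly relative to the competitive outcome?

Inverting demand: P = 271 − 0.5Q.
Under competition P = MC = 216, so Q = (271 − 216)/0.5 = 110.
A monopolist chooses Q where MR = MC. MR = 271 − Q; setting this equal to 216 gives Q = 55 and P = 243.5.
DWL is the triangle between Q = 55 and Q = 110: ½·(110 − 55)·(243.5 − 216) = 756.25.

DWL = 756.25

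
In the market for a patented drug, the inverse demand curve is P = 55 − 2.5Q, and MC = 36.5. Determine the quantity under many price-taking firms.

Q = 7.4

Under competition P = MC = 36.5, so Q = (55 − 36.5)/2.5 = 7.4.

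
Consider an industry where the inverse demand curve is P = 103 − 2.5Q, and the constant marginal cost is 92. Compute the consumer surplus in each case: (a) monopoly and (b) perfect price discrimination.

A monopolist chooses Q where MR = MC. MR = 103 − 5Q; setting this equal to 92 gives Q = 2.2 and P = 97.5.
CS = ½·(103 − 97.5)·2.2 = 6.05.
Under first-degree price discrimination the firm charges each unit its demand price and produces up to where P = MC, i.e. Q = 4.4. Consumer surplus is zero; producer surplus equals total surplus.
CS = 0.

Monopoly: CS = 6.05; Perfect PD: CS = 0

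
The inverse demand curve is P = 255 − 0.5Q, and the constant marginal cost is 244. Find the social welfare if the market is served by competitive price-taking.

Perfect competition: P = MC = 244, so 255 − 0.5Q = 244 and Q = 22.
CS = ½·(255 − 244)·22 = 121; PS = (244 − 244)·22 = 0; TS = 121.

TS = 121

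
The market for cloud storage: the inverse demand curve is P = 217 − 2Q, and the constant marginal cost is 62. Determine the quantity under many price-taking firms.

Q = 77.5

Competitive firms price at marginal cost: P = 62, giving Q = 77.5.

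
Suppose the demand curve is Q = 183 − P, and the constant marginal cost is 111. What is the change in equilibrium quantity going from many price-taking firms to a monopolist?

Q falls by 36

Inverting demand: P = 183 − Q.
Perfect competition: P = MC = 111, so 183 − Q = 111 and Q = 72.
A monopolist chooses Q where MR = MC. MR = 183 − 2Q; setting this equal to 111 gives Q = 36 and P = 147.
Change in equilibrium quantity: 36 − 72 = −36.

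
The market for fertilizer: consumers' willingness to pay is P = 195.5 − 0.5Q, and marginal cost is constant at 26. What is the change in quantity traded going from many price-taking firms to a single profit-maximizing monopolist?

Perfect competition: P = MC = 26, so 195.5 − 0.5Q = 26 and Q = 339.
A monopolist chooses Q where MR = MC. MR = 195.5 − Q; setting this equal to 26 gives Q = 169.5 and P = 110.75.
Change in quantity traded: 169.5 − 339 = −169.5.

Quantity traded falls by 169.5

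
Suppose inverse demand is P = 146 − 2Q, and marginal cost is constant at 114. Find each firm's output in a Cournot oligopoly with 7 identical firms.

Cournot with 7 identical firms: the symmetric best-response condition is 146 − 16q = 114. Each firm produces q = 2, total output Q = 14, price P = 118.

q_i = 2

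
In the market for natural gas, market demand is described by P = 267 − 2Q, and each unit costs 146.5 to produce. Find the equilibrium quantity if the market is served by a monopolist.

A monopolist chooses Q where MR = MC. MR = 267 − 4Q; setting this equal to 146.5 gives Q = 30.125 and P = 206.75.

Q = 30.125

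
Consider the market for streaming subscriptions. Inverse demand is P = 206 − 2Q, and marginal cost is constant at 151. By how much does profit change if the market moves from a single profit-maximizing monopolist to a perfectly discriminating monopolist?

π rises by 378.125

A monopolist chooses Q where MR = MC. MR = 206 − 4Q; setting this equal to 151 gives Q = 13.75 and P = 178.5.
Profit = (178.5 − 151)·13.75 = 378.125.
A perfectly discriminating monopolist sells every unit with P(Q) ≥ MC(Q), so output equals the competitive quantity Q = 27.5. Each buyer pays their reservation price, so CS = 0 and the firm captures all surplus.
PS equals the full surplus area, 756.25. Profit = 756.25 = 756.25.
Change in profit: 756.25 − 378.125 = 378.125.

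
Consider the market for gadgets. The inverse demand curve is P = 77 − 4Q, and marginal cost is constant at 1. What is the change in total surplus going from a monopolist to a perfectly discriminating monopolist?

TS rises by 180.5

A monopolist chooses Q where MR = MC. MR = 77 − 8Q; setting this equal to 1 gives Q = 9.5 and P = 39.
CS = ½·(77 − 39)·9.5 = 180.5; PS = (39 − 1)·9.5 = 361; TS = 541.5.
With perfect price discrimination, output is the efficient level Q = 19 (where demand meets MC), but every buyer pays their willingness to pay: CS = 0 and PS = total surplus.
TS = 722 (equal to competitive TS).
Change in total surplus: 722 − 541.5 = 180.5.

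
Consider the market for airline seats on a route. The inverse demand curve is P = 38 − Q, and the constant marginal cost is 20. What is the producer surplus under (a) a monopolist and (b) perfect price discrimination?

Monopoly: PS = 81; Perfect PD: PS = 162

Monopoly sets MR = MC: 38 − 2Q = 20 ⇒ Q = 9, P = 38 − 9 = 29.
PS = (29 − 20)·9 = 81.
A perfectly discriminating monopolist sells every unit with P(Q) ≥ MC(Q), so output equals the competitive quantity Q = 18. Each buyer pays their reservation price, so CS = 0 and the firm captures all surplus.
PS = ½·(38 − 20)·18 = 162.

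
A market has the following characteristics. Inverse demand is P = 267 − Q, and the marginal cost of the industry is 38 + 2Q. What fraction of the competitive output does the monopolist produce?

Q_m/Q_c = 0.75

Monopoly sets MR = MC: 267 − 2Q = 38 + 2Q ⇒ Q = 57.25, P = 267 − 57.25 = 209.75.
Under competition P = MC: 267 − Q = 38 + 2Q ⇒ Q = 229/3, P = 572/3.
Ratio Q_m/Q_c = 57.25/(229/3) = 0.75.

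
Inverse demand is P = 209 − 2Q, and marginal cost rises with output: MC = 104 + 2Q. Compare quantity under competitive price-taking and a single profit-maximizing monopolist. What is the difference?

Q falls by 8.75

Competitive equilibrium sets price equal to marginal cost: 209 − 2Q = 104 + 2Q, so Q = 26.25 and P = 156.5.
Monopoly sets MR = MC: 209 − 4Q = 104 + 2Q ⇒ Q = 17.5, P = 209 − 2·17.5 = 174.
Change in quantity: 17.5 − 26.25 = −8.75.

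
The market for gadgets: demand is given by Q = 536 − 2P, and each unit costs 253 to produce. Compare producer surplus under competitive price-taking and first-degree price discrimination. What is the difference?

Inverting demand: P = 268 − 0.5Q.
Under competition P = MC = 253, so Q = (268 − 253)/0.5 = 30.
PS = (253 − 253)·30 = 0.
With perfect price discrimination, output is the efficient level Q = 30 (where demand meets MC), but every buyer pays their willingness to pay: CS = 0 and PS = total surplus.
PS = ½·(268 − 253)·30 = 225.
Change in producer surplus: 225 − 0 = 225.

PS rises by 225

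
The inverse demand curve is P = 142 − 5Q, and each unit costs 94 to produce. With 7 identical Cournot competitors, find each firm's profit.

Cournot with 7 identical firms: the symmetric best-response condition is 142 − 40q = 94. Each firm produces q = 1.2, total output Q = 8.4, price P = 100.
Each firm's profit = (100 − 94)·1.2 = 7.2.

π_i = 7.2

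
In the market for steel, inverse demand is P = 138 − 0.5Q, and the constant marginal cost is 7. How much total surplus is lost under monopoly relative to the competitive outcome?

Perfect competition: P = MC = 7, so 138 − 0.5Q = 7 and Q = 262.
Monopoly sets MR = MC: 138 − Q = 7 ⇒ Q = 131, P = 138 − 0.5·131 = 72.5.
DWL is the triangle between Q = 131 and Q = 262: ½·(262 − 131)·(72.5 − 7) = 4290.25.

DWL = 4290.25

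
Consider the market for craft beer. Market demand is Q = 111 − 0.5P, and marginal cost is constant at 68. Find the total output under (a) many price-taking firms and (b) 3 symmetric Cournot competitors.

Competition: Q = 77; Cournot: Q = 57.75

Inverting demand: P = 222 − 2Q.
Perfect competition: P = MC = 68, so 222 − 2Q = 68 and Q = 77.
In a 3-firm Cournot equilibrium, symmetry and the first-order condition give q = (222 − 68)/(8) = 19.25. So Q = 57.75 and P = 106.5.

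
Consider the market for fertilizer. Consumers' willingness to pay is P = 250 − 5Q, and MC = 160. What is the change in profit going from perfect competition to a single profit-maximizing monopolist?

π rises by 405

Under competition P = MC = 160, so Q = (250 − 160)/5 = 18.
Profit = (160 − 160)·18 = 0.
A monopolist chooses Q where MR = MC. MR = 250 − 10Q; setting this equal to 160 gives Q = 9 and P = 205.
Profit = (205 − 160)·9 = 405.
Change in profit: 405 − 0 = 405.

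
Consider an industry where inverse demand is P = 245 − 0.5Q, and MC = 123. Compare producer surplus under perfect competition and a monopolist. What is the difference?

Producer surplus rises by 7442

Perfect competition: P = MC = 123, so 245 − 0.5Q = 123 and Q = 244.
PS = (123 − 123)·244 = 0.
Monopoly sets MR = MC: 245 − Q = 123 ⇒ Q = 122, P = 245 − 0.5·122 = 184.
PS = (184 − 123)·122 = 7442.
Change in producer surplus: 7442 − 0 = 7442.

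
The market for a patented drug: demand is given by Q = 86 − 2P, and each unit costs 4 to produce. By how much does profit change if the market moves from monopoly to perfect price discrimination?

Inverting demand: P = 43 − 0.5Q.
The monopolist equates marginal revenue to marginal cost: 43 − Q = 4, so Q = 39. From demand, P = 23.5.
Profit = (23.5 − 4)·39 = 760.5.
With perfect price discrimination, output is the efficient level Q = 78 (where demand meets MC), but every buyer pays their willingness to pay: CS = 0 and PS = total surplus.
PS equals the full surplus area, 1521. Profit = 1521 = 1521.
Change in profit: 1521 − 760.5 = 760.5.

π rises by 760.5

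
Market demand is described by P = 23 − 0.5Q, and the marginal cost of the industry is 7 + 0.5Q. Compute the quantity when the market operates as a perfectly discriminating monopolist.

Under first-degree price discrimination the firm charges each unit its demand price and produces up to where P = MC, i.e. Q = 16. Consumer surplus is zero; producer surplus equals total surplus.

Q = 16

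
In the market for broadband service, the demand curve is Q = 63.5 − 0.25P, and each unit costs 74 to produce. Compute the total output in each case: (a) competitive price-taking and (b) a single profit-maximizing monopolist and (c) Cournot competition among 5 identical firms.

Competition: Q = 45; Monopoly: Q = 22.5; Cournot: Q = 37.5

Inverting demand: P = 254 − 4Q.
Under competition P = MC = 74, so Q = (254 − 74)/4 = 45.
A monopolist chooses Q where MR = MC. MR = 254 − 8Q; setting this equal to 74 gives Q = 22.5 and P = 164.
With 5 symmetric Cournot firms, each firm's FOC gives 254 − 24q = 74, so q = 7.5, Q = 5·7.5 = 37.5, and P = 104.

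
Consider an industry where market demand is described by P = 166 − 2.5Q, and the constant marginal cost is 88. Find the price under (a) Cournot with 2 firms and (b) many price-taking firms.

In a 2-firm Cournot equilibrium, symmetry and the first-order condition give q = (166 − 88)/(7.5) = 10.4. So Q = 20.8 and P = 114.
Competitive firms price at marginal cost: P = 88, giving Q = 31.2.

Cournot: P = 114; Competition: P = 88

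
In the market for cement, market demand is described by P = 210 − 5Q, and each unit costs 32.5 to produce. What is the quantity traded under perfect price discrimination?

Q = 35.5

With perfect price discrimination, output is the efficient level Q = 35.5 (where demand meets MC), but every buyer pays their willingness to pay: CS = 0 and PS = total surplus.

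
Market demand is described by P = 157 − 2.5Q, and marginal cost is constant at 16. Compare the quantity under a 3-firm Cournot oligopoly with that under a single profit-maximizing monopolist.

In a 3-firm Cournot equilibrium, symmetry and the first-order condition give q = (157 − 16)/(10) = 14.1. So Q = 42.3 and P = 51.25.
The monopolist equates marginal revenue to marginal cost: 157 − 5Q = 16, so Q = 28.2. From demand, P = 86.5.

Cournot: Q = 42.3; Monopoly: Q = 28.2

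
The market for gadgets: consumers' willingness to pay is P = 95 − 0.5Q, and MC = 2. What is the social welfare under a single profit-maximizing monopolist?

TS = 6486.75

A monopolist chooses Q where MR = MC. MR = 95 − Q; setting this equal to 2 gives Q = 93 and P = 48.5.
CS = ½·(95 − 48.5)·93 = 2162.25; PS = (48.5 − 2)·93 = 4324.5; TS = 6486.75.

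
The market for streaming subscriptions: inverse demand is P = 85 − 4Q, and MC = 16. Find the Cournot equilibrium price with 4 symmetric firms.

Cournot with 4 identical firms: the symmetric best-response condition is 85 − 20q = 16. Each firm produces q = 3.45, total output Q = 13.8, price P = 29.8.

P = 29.8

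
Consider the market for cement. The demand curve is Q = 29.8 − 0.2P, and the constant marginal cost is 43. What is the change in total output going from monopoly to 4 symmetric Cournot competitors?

Inverting demand: P = 149 − 5Q.
Monopoly sets MR = MC: 149 − 10Q = 43 ⇒ Q = 10.6, P = 149 − 5·10.6 = 96.
With 4 symmetric Cournot firms, each firm's FOC gives 149 − 25q = 43, so q = 4.24, Q = 4·4.24 = 16.96, and P = 64.2.
Change in total output: 16.96 − 10.6 = 6.36.

Total output rises by 6.36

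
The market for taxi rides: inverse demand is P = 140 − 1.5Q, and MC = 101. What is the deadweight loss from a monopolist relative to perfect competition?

Under competition P = MC = 101, so Q = (140 − 101)/1.5 = 26.
The monopolist equates marginal revenue to marginal cost: 140 − 3Q = 101, so Q = 13. From demand, P = 120.5.
DWL is the triangle between Q = 13 and Q = 26: ½·(26 − 13)·(120.5 − 101) = 126.75.

DWL = 126.75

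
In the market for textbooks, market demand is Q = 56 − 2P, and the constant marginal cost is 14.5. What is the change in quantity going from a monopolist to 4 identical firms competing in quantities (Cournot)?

Q rises by 8.1

Inverting demand: P = 28 − 0.5Q.
A monopolist chooses Q where MR = MC. MR = 28 − Q; setting this equal to 14.5 gives Q = 13.5 and P = 21.25.
In a 4-firm Cournot equilibrium, symmetry and the first-order condition give q = (28 − 14.5)/(2.5) = 5.4. So Q = 21.6 and P = 17.2.
Change in quantity: 21.6 − 13.5 = 8.1.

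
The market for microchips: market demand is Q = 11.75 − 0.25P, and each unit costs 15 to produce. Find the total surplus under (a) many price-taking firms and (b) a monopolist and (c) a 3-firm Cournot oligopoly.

Inverting demand: P = 47 − 4Q.
Perfect competition: P = MC = 15, so 47 − 4Q = 15 and Q = 8.
CS = ½·(47 − 15)·8 = 128; PS = (15 − 15)·8 = 0; TS = 128.
The monopolist equates marginal revenue to marginal cost: 47 − 8Q = 15, so Q = 4. From demand, P = 31.
CS = ½·(47 − 31)·4 = 32; PS = (31 − 15)·4 = 64; TS = 96.
Cournot with 3 identical firms: the symmetric best-response condition is 47 − 16q = 15. Each firm produces q = 2, total output Q = 6, price P = 23.
CS = ½·(47 − 23)·6 = 72; PS = (23 − 15)·6 = 48; TS = 120.

Competition: TS = 128; Monopoly: TS = 96; Cournot: TS = 120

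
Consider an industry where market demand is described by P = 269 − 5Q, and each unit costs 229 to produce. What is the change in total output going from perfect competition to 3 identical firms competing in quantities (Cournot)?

Total output falls by 2

Perfect competition: P = MC = 229, so 269 − 5Q = 229 and Q = 8.
With 3 symmetric Cournot firms, each firm's FOC gives 269 − 20q = 229, so q = 2, Q = 3·2 = 6, and P = 239.
Change in total output: 6 − 8 = −2.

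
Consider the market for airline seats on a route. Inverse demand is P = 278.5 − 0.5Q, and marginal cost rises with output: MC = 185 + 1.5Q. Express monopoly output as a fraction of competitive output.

Q_m/Q_c = 0.8

A monopolist chooses Q where MR = MC. MR = 278.5 − Q; setting this equal to 185 + 1.5Q gives Q = 37.4 and P = 259.8.
Under competition P = MC: 278.5 − 0.5Q = 185 + 1.5Q ⇒ Q = 46.75, P = 255.125.
Ratio Q_m/Q_c = 37.4/46.75 = 0.8.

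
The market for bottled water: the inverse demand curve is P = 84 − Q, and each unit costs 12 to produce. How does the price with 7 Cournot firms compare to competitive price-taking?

In a 7-firm Cournot equilibrium, symmetry and the first-order condition give q = (84 − 12)/(8) = 9. So Q = 63 and P = 21.
Competitive firms price at marginal cost: P = 12, giving Q = 72.

Cournot: P = 21; Competition: P = 12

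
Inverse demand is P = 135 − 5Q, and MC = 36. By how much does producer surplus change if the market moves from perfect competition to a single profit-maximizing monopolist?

Producer surplus rises by 490.05

Under competition P = MC = 36, so Q = (135 − 36)/5 = 19.8.
PS = (36 − 36)·19.8 = 0.
Monopoly sets MR = MC: 135 − 10Q = 36 ⇒ Q = 9.9, P = 135 − 5·9.9 = 85.5.
PS = (85.5 − 36)·9.9 = 490.05.
Change in producer surplus: 490.05 − 0 = 490.05.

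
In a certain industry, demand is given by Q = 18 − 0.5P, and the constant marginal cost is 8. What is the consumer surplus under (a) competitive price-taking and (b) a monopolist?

Inverting demand: P = 36 − 2Q.
Competitive firms price at marginal cost: P = 8, giving Q = 14.
CS = ½·(36 − 8)·14 = 196.
Monopoly sets MR = MC: 36 − 4Q = 8 ⇒ Q = 7, P = 36 − 2·7 = 22.
CS = ½·(36 − 22)·7 = 49.

Competition: CS = 196; Monopoly: CS = 49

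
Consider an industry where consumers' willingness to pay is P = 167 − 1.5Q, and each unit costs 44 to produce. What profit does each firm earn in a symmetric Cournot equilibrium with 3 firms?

In a 3-firm Cournot equilibrium, symmetry and the first-order condition give q = (167 − 44)/(6) = 20.5. So Q = 61.5 and P = 74.75.
Each firm's profit = (74.75 − 44)·20.5 = 630.375.

π_i = 630.375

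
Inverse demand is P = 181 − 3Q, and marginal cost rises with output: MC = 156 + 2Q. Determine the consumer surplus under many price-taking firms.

CS = 37.5

Competitive equilibrium sets price equal to marginal cost: 181 − 3Q = 156 + 2Q, so Q = 5 and P = 166.
CS = ½·(181 − 166)·5 = 37.5.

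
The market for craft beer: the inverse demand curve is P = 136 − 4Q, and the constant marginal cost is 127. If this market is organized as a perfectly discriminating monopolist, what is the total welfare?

TS = 10.125

Under first-degree price discrimination the firm charges each unit its demand price and produces up to where P = MC, i.e. Q = 2.25. Consumer surplus is zero; producer surplus equals total surplus.
TS = 10.125 (equal to competitive TS).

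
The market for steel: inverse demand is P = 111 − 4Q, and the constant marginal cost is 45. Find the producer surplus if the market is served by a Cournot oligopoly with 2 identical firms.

With 2 symmetric Cournot firms, each firm's FOC gives 111 − 12q = 45, so q = 5.5, Q = 2·5.5 = 11, and P = 67.
PS = (67 − 45)·11 = 242.

PS = 242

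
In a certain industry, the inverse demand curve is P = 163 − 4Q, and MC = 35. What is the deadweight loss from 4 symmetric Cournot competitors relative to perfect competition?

DWL = 81.92

Competitive firms price at marginal cost: P = 35, giving Q = 32.
With 4 symmetric Cournot firms, each firm's FOC gives 163 − 20q = 35, so q = 6.4, Q = 4·6.4 = 25.6, and P = 60.6.
DWL is the triangle between Q = 25.6 and Q = 32: ½·(32 − 25.6)·(60.6 − 35) = 81.92.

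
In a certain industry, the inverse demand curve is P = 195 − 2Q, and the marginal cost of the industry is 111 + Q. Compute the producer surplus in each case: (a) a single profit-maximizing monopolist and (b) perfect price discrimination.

Monopoly: PS = 705.6; Perfect PD: PS = 1176

Monopoly sets MR = MC: 195 − 4Q = 111 + Q ⇒ Q = 16.8, P = 195 − 2·16.8 = 161.4.
PS = P·Q − VC(Q) = 161.4·16.8 − (111·16.8 + ½·1·16.8²) = 705.6.
Under first-degree price discrimination the firm charges each unit its demand price and produces up to where P = MC, i.e. Q = 28. Consumer surplus is zero; producer surplus equals total surplus.
PS = ½·(195 − 111)·28 = 1176.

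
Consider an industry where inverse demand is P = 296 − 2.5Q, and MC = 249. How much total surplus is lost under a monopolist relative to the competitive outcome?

DWL = 110.45

Competitive firms price at marginal cost: P = 249, giving Q = 18.8.
A monopolist chooses Q where MR = MC. MR = 296 − 5Q; setting this equal to 249 gives Q = 9.4 and P = 272.5.
DWL is the triangle between Q = 9.4 and Q = 18.8: ½·(18.8 − 9.4)·(272.5 − 249) = 110.45.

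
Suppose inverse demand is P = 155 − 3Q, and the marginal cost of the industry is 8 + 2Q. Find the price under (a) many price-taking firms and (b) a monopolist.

Competition: P = 66.8; Monopoly: P = 99.875

Under competition P = MC: 155 − 3Q = 8 + 2Q ⇒ Q = 29.4, P = 66.8.
A monopolist chooses Q where MR = MC. MR = 155 − 6Q; setting this equal to 8 + 2Q gives Q = 18.375 and P = 99.875.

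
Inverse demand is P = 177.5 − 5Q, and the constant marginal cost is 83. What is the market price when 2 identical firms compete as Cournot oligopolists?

P = 114.5

With 2 symmetric Cournot firms, each firm's FOC gives 177.5 − 15q = 83, so q = 6.3, Q = 2·6.3 = 12.6, and P = 114.5.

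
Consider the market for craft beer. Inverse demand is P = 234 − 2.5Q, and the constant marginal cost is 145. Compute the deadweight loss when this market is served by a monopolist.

Perfect competition: P = MC = 145, so 234 − 2.5Q = 145 and Q = 35.6.
A monopolist chooses Q where MR = MC. MR = 234 − 5Q; setting this equal to 145 gives Q = 17.8 and P = 189.5.
DWL is the triangle between Q = 17.8 and Q = 35.6: ½·(35.6 − 17.8)·(189.5 − 145) = 396.05.

DWL = 396.05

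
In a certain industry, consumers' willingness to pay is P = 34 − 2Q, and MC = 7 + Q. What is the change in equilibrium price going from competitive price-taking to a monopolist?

Equilibrium price rises by 7.2

Competitive equilibrium sets price equal to marginal cost: 34 − 2Q = 7 + Q, so Q = 9 and P = 16.
The monopolist equates marginal revenue to marginal cost: 34 − 4Q = 7 + Q, so Q = 5.4. From demand, P = 23.2.
Change in equilibrium price: 23.2 − 16 = 7.2.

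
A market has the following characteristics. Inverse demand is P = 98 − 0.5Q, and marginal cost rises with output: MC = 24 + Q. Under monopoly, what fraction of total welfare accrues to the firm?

PS/TS = 0.8

A monopolist chooses Q where MR = MC. MR = 98 − Q; setting this equal to 24 + Q gives Q = 37 and P = 79.5.
CS = ½·(98 − 79.5)·37 = 342.25.
PS = P·Q − VC(Q) = 79.5·37 − (24·37 + ½·1·37²) = 1369.
Share captured = PS/TS = 1369/1711.25 = 0.8.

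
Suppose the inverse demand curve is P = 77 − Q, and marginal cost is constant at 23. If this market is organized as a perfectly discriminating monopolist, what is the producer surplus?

PS = 1458

With perfect price discrimination, output is the efficient level Q = 54 (where demand meets MC), but every buyer pays their willingness to pay: CS = 0 and PS = total surplus.
PS = ½·(77 − 23)·54 = 1458.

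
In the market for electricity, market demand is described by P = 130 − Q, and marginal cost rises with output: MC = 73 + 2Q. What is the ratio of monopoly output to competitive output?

Monopoly sets MR = MC: 130 − 2Q = 73 + 2Q ⇒ Q = 14.25, P = 130 − 14.25 = 115.75.
Under competition P = MC: 130 − Q = 73 + 2Q ⇒ Q = 19, P = 111.
Ratio Q_m/Q_c = 14.25/19 = 0.75.

Q_m/Q_c = 0.75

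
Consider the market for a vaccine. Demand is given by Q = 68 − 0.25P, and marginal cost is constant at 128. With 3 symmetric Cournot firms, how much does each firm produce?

Inverting demand: P = 272 − 4Q.
Cournot with 3 identical firms: the symmetric best-response condition is 272 − 16q = 128. Each firm produces q = 9, total output Q = 27, price P = 164.

q_i = 9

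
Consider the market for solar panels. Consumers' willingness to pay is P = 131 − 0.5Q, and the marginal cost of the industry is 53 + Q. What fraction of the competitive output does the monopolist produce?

The monopolist equates marginal revenue to marginal cost: 131 − Q = 53 + Q, so Q = 39. From demand, P = 111.5.
Under competition P = MC: 131 − 0.5Q = 53 + Q ⇒ Q = 52, P = 105.
Ratio Q_m/Q_c = 39/52 = 0.75.

Q_m/Q_c = 0.75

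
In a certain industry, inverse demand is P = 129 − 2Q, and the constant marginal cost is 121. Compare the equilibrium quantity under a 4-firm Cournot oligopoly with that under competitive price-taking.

Cournot: Q = 3.2; Competition: Q = 4

Cournot with 4 identical firms: the symmetric best-response condition is 129 − 10q = 121. Each firm produces q = 0.8, total output Q = 3.2, price P = 122.6.
Perfect competition: P = MC = 121, so 129 − 2Q = 121 and Q = 4.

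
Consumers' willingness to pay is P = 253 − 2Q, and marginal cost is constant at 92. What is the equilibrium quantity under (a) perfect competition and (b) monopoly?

Under competition P = MC = 92, so Q = (253 − 92)/2 = 80.5.
Monopoly sets MR = MC: 253 − 4Q = 92 ⇒ Q = 40.25, P = 253 − 2·40.25 = 172.5.

Competition: Q = 80.5; Monopoly: Q = 40.25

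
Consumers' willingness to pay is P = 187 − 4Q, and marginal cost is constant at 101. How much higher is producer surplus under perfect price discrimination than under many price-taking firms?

Competitive firms price at marginal cost: P = 101, giving Q = 21.5.
PS = (101 − 101)·21.5 = 0.
Under first-degree price discrimination the firm charges each unit its demand price and produces up to where P = MC, i.e. Q = 21.5. Consumer surplus is zero; producer surplus equals total surplus.
PS = ½·(187 − 101)·21.5 = 924.5.
Change in producer surplus: 924.5 − 0 = 924.5.

PS rises by 924.5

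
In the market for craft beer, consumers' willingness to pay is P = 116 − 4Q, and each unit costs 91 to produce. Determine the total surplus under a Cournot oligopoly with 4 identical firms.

In a 4-firm Cournot equilibrium, symmetry and the first-order condition give q = (116 − 91)/(20) = 1.25. So Q = 5 and P = 96.
CS = ½·(116 − 96)·5 = 50; PS = (96 − 91)·5 = 25; TS = 75.

TS = 75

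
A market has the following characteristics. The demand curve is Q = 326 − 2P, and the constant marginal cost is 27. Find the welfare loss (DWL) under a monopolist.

Inverting demand: P = 163 − 0.5Q.
Competitive firms price at marginal cost: P = 27, giving Q = 272.
Monopoly sets MR = MC: 163 − Q = 27 ⇒ Q = 136, P = 163 − 0.5·136 = 95.
DWL is the triangle between Q = 136 and Q = 272: ½·(272 − 136)·(95 − 27) = 4624.

DWL = 4624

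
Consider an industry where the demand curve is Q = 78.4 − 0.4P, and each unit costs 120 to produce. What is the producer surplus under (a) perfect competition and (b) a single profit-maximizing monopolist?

Inverting demand: P = 196 − 2.5Q.
Under competition P = MC = 120, so Q = (196 − 120)/2.5 = 30.4.
PS = (120 − 120)·30.4 = 0.
The monopolist equates marginal revenue to marginal cost: 196 − 5Q = 120, so Q = 15.2. From demand, P = 158.
PS = (158 − 120)·15.2 = 577.6.

Competition: PS = 0; Monopoly: PS = 577.6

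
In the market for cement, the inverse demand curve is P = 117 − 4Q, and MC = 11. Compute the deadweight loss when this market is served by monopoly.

Under competition P = MC = 11, so Q = (117 − 11)/4 = 26.5.
The monopolist equates marginal revenue to marginal cost: 117 − 8Q = 11, so Q = 13.25. From demand, P = 64.
DWL is the triangle between Q = 13.25 and Q = 26.5: ½·(26.5 − 13.25)·(64 − 11) = 351.125.

DWL = 351.125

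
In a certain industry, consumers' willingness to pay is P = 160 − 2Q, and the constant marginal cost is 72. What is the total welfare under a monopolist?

TS = 1452

Monopoly sets MR = MC: 160 − 4Q = 72 ⇒ Q = 22, P = 160 − 2·22 = 116.
CS = ½·(160 − 116)·22 = 484; PS = (116 − 72)·22 = 968; TS = 1452.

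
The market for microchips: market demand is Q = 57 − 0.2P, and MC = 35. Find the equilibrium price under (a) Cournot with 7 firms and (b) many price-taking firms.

Inverting demand: P = 285 − 5Q.
In a 7-firm Cournot equilibrium, symmetry and the first-order condition give q = (285 − 35)/(40) = 6.25. So Q = 43.75 and P = 66.25.
Perfect competition: P = MC = 35, so 285 − 5Q = 35 and Q = 50.

Cournot: P = 66.25; Competition: P = 35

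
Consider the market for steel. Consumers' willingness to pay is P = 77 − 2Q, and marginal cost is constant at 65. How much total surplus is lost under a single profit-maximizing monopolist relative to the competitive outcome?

Under competition P = MC = 65, so Q = (77 − 65)/2 = 6.
A monopolist chooses Q where MR = MC. MR = 77 − 4Q; setting this equal to 65 gives Q = 3 and P = 71.
DWL is the triangle between Q = 3 and Q = 6: ½·(6 − 3)·(71 − 65) = 9.

DWL = 9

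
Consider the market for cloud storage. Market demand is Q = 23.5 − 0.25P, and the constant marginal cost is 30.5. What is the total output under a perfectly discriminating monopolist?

Q = 15.875

Inverting demand: P = 94 − 4Q.
With perfect price discrimination, output is the efficient level Q = 15.875 (where demand meets MC), but every buyer pays their willingness to pay: CS = 0 and PS = total surplus.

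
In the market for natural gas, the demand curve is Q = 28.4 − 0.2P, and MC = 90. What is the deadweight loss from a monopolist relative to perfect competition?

DWL = 67.6

Inverting demand: P = 142 − 5Q.
Under competition P = MC = 90, so Q = (142 − 90)/5 = 10.4.
Monopoly sets MR = MC: 142 − 10Q = 90 ⇒ Q = 5.2, P = 142 − 5·5.2 = 116.
DWL is the triangle between Q = 5.2 and Q = 10.4: ½·(10.4 − 5.2)·(116 − 90) = 67.6.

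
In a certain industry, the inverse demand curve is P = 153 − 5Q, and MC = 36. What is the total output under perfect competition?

Q = 23.4

Under competition P = MC = 36, so Q = (153 − 36)/5 = 23.4.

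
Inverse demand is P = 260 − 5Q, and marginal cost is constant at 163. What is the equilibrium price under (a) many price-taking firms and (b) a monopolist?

Competitive firms price at marginal cost: P = 163, giving Q = 19.4.
A monopolist chooses Q where MR = MC. MR = 260 − 10Q; setting this equal to 163 gives Q = 9.7 and P = 211.5.

Competition: P = 163; Monopoly: P = 211.5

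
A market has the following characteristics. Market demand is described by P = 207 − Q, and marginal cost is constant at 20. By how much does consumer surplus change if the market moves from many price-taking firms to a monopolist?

Under competition P = MC = 20, so Q = (207 − 20)/1 = 187.
CS = ½·(207 − 20)·187 = 17484.5.
A monopolist chooses Q where MR = MC. MR = 207 − 2Q; setting this equal to 20 gives Q = 93.5 and P = 113.5.
CS = ½·(207 − 113.5)·93.5 = 4371.125.
Change in consumer surplus: 4371.125 − 17484.5 = −13113.375.

CS falls by 13113.375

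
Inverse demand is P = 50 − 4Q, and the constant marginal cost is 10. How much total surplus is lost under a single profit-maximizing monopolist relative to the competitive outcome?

DWL = 50

Perfect competition: P = MC = 10, so 50 − 4Q = 10 and Q = 10.
Monopoly sets MR = MC: 50 − 8Q = 10 ⇒ Q = 5, P = 50 − 4·5 = 30.
DWL is the triangle between Q = 5 and Q = 10: ½·(10 − 5)·(30 − 10) = 50.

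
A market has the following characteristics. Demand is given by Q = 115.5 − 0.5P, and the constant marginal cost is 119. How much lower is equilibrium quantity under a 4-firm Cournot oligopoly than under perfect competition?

Inverting demand: P = 231 − 2Q.
Perfect competition: P = MC = 119, so 231 − 2Q = 119 and Q = 56.
Cournot with 4 identical firms: the symmetric best-response condition is 231 − 10q = 119. Each firm produces q = 11.2, total output Q = 44.8, price P = 141.4.
Change in equilibrium quantity: 44.8 − 56 = −11.2.

Equilibrium quantity falls by 11.2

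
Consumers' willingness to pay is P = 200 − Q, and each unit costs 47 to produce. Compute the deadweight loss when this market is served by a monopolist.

Perfect competition: P = MC = 47, so 200 − Q = 47 and Q = 153.
The monopolist equates marginal revenue to marginal cost: 200 − 2Q = 47, so Q = 76.5. From demand, P = 123.5.
DWL is the triangle between Q = 76.5 and Q = 153: ½·(153 − 76.5)·(123.5 − 47) = 2926.125.

DWL = 2926.125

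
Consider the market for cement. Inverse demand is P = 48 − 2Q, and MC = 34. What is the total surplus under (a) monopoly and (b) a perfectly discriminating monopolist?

Monopoly: TS = 36.75; Perfect PD: TS = 49

The monopolist equates marginal revenue to marginal cost: 48 − 4Q = 34, so Q = 3.5. From demand, P = 41.
CS = ½·(48 − 41)·3.5 = 12.25; PS = (41 − 34)·3.5 = 24.5; TS = 36.75.
Under first-degree price discrimination the firm charges each unit its demand price and produces up to where P = MC, i.e. Q = 7. Consumer surplus is zero; producer surplus equals total surplus.
TS = 49 (equal to competitive TS).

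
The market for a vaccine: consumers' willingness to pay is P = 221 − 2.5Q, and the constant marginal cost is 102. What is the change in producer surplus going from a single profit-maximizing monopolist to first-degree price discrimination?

A monopolist chooses Q where MR = MC. MR = 221 − 5Q; setting this equal to 102 gives Q = 23.8 and P = 161.5.
PS = (161.5 − 102)·23.8 = 1416.1.
With perfect price discrimination, output is the efficient level Q = 47.6 (where demand meets MC), but every buyer pays their willingness to pay: CS = 0 and PS = total surplus.
PS = ½·(221 − 102)·47.6 = 2832.2.
Change in producer surplus: 2832.2 − 1416.1 = 1416.1.

Producer surplus rises by 1416.1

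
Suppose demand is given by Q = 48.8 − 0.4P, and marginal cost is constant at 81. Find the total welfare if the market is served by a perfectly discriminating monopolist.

TS = 336.2

Inverting demand: P = 122 − 2.5Q.
Under first-degree price discrimination the firm charges each unit its demand price and produces up to where P = MC, i.e. Q = 16.4. Consumer surplus is zero; producer surplus equals total surplus.
TS = 336.2 (equal to competitive TS).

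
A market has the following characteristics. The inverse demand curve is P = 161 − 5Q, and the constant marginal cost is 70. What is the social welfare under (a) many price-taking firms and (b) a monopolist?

Competition: TS = 828.1; Monopoly: TS = 621.075

Under competition P = MC = 70, so Q = (161 − 70)/5 = 18.2.
CS = ½·(161 − 70)·18.2 = 828.1; PS = (70 − 70)·18.2 = 0; TS = 828.1.
Monopoly sets MR = MC: 161 − 10Q = 70 ⇒ Q = 9.1, P = 161 − 5·9.1 = 115.5.
CS = ½·(161 − 115.5)·9.1 = 207.025; PS = (115.5 − 70)·9.1 = 414.05; TS = 621.075.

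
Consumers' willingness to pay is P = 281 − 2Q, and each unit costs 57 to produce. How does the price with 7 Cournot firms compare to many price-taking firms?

With 7 symmetric Cournot firms, each firm's FOC gives 281 − 16q = 57, so q = 14, Q = 7·14 = 98, and P = 85.
Perfect competition: P = MC = 57, so 281 − 2Q = 57 and Q = 112.

Cournot: P = 85; Competition: P = 57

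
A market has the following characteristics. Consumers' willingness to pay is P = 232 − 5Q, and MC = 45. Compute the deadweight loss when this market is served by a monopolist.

DWL = 874.225

Perfect competition: P = MC = 45, so 232 − 5Q = 45 and Q = 37.4.
Monopoly sets MR = MC: 232 − 10Q = 45 ⇒ Q = 18.7, P = 232 − 5·18.7 = 138.5.
DWL is the triangle between Q = 18.7 and Q = 37.4: ½·(37.4 − 18.7)·(138.5 − 45) = 874.225.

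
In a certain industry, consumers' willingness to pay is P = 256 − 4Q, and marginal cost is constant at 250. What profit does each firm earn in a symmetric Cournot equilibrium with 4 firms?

π_i = 0.36

In a 4-firm Cournot equilibrium, symmetry and the first-order condition give q = (256 − 250)/(20) = 0.3. So Q = 1.2 and P = 251.2.
Each firm's profit = (251.2 − 250)·0.3 = 0.36.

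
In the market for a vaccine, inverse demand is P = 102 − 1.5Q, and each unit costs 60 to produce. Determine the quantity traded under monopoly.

Monopoly sets MR = MC: 102 − 3Q = 60 ⇒ Q = 14, P = 102 − 1.5·14 = 81.

Q = 14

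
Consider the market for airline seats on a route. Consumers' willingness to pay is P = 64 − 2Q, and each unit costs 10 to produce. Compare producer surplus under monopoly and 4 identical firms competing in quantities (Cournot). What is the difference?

PS falls by 131.22

Monopoly sets MR = MC: 64 − 4Q = 10 ⇒ Q = 13.5, P = 64 − 2·13.5 = 37.
PS = (37 − 10)·13.5 = 364.5.
Cournot with 4 identical firms: the symmetric best-response condition is 64 − 10q = 10. Each firm produces q = 5.4, total output Q = 21.6, price P = 20.8.
PS = (20.8 − 10)·21.6 = 233.28.
Change in producer surplus: 233.28 − 364.5 = −131.22.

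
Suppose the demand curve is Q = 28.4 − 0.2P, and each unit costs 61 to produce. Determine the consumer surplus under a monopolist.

Inverting demand: P = 142 − 5Q.
The monopolist equates marginal revenue to marginal cost: 142 − 10Q = 61, so Q = 8.1. From demand, P = 101.5.
CS = ½·(142 − 101.5)·8.1 = 164.025.

CS = 164.025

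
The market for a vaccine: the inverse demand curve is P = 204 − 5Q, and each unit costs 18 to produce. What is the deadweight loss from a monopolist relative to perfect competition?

DWL = 864.9

Competitive firms price at marginal cost: P = 18, giving Q = 37.2.
A monopolist chooses Q where MR = MC. MR = 204 − 10Q; setting this equal to 18 gives Q = 18.6 and P = 111.
DWL is the triangle between Q = 18.6 and Q = 37.2: ½·(37.2 − 18.6)·(111 − 18) = 864.9.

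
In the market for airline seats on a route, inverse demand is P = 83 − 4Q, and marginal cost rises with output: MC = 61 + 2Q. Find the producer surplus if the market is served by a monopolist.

Monopoly sets MR = MC: 83 − 8Q = 61 + 2Q ⇒ Q = 2.2, P = 83 − 4·2.2 = 74.2.
PS = P·Q − VC(Q) = 74.2·2.2 − (61·2.2 + ½·2·2.2²) = 24.2.

PS = 24.2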